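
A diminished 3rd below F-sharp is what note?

D##

F down a major third is Db, so the target letter is D.
From F#, a diminished third is 2 semitones down: D##.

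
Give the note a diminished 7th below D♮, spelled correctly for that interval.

D down a major seventh is Eb, so the target letter is E.
From D, a diminished seventh is 9 semitones down: E#.

E#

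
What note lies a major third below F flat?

Dbb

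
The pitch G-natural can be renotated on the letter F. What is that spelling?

F##

G is pitch class 7. The letter F alone is pitch class 5.
To reach pitch class 7 from F requires an offset of +2 semitones, i.e. double sharp: F##.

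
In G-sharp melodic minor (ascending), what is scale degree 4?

C#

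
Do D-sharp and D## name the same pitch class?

Two spellings are enharmonically equivalent only if they share a pitch class.
Here D# → 3, D## → 4; 3 ≠ 4, so they are not.

No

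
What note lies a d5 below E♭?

A

E down a perfect fifth is A, so the target letter is A.
From Eb, a diminished fifth is 6 semitones down: A.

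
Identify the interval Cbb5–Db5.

augmented second

The letter names run C→D, a span of 1 letter step, so the interval is some kind of second.
Cbb to Db is 3 semitones. A major second is 2, so 3 makes it augmented.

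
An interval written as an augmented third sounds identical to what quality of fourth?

perfect

An augmented third spans 5 semitones.
A fourth spanning 5 semitones is perfect (the perfect fourth is 5).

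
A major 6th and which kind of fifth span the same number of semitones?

doubly augmented

A major sixth spans 9 semitones.
A fifth spanning 9 semitones is doubly augmented (the perfect fifth is 7).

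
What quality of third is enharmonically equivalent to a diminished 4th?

major

A diminished fourth spans 4 semitones.
A third spanning 4 semitones is major (the major third is 4).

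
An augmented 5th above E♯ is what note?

B##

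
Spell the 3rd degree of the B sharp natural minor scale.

D#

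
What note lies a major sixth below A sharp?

A down a major sixth is C, so the target letter is C.
From A#, a major sixth is 9 semitones down: C#.

C#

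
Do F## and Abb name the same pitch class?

Yes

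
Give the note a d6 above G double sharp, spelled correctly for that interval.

G up a major sixth is E, so the target letter is E.
From G##, a diminished sixth is 7 semitones up: E.

E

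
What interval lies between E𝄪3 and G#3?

diminished third

The letter names run E→G, a span of 2 letter steps, so the interval is some kind of third.
E## to G# is 2 semitones. A major third is 4, so 2 makes it diminished.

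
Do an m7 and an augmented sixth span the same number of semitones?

A minor seventh spans 10 semitones; an augmented sixth spans 10.
They are enharmonically equivalent.

Yes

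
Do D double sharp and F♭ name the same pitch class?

D## = pitch class 4 and Fb = pitch class 4 — the same pitch class, so they are enharmonic equivalents.

Yes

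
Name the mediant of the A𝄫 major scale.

Degree 3 takes the letter 2 steps above A, which is C.
In major, degree 3 sits 4 semitones above the tonic. Abb + 4 semitones is pitch class 11, spelled on C as Cb.

Cb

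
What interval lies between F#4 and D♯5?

The letter names run F→D, a span of 5 letter steps, so the interval is some kind of sixth.
F# to D# is 9 semitones. A major sixth is 9, so 9 makes it major.

major sixth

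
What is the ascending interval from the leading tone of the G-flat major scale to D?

major sixth

The leading tone of Gb major is F.
F up to D: letters F→D make it a sixth; 9 semitones makes it major.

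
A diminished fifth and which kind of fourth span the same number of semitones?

augmented

A diminished fifth spans 6 semitones.
A fourth spanning 6 semitones is augmented (the perfect fourth is 5).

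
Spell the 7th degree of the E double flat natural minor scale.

The Ebb natural minor scale runs Ebb Fb Gbb Abb Bbb Cbb Dbb.
Degree 7 is Dbb.

Dbb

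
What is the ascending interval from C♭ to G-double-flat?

diminished fifth

Counting letters C–D–E–F–G gives a fifth.
Cb→Gbb = 6 semitones, 1 narrower than the perfect fifth (7), so diminished.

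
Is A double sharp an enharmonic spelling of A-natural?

No

A## is pitch class 11; A is pitch class 9.
The pitch classes differ (11 vs. 9), so they are not enharmonic equivalents.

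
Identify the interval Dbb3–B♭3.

augmented sixth

Counting letters D–E–F–G–A–B gives a sixth.
Dbb→Bb = 10 semitones, 1 wider than the major sixth (9), so augmented.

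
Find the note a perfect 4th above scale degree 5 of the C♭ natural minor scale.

Cb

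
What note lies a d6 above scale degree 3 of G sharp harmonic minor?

Gb

Scale degree 3 of G# harmonic minor is B.
A diminished sixth (7 semitones) above B lands on the letter G, giving Gb.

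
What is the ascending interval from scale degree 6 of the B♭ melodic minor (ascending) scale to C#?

augmented fourth

Scale degree 6 of Bb melodic minor (ascending) is G.
G up to C#: letters G→C make it a fourth; 6 semitones makes it augmented.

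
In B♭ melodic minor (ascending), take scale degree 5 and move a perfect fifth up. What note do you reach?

C

Scale degree 5 of Bb melodic minor (ascending) is F.
A perfect fifth (7 semitones) above F lands on the letter C, giving C.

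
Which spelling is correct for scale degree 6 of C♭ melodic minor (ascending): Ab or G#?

Each scale degree takes a distinct letter name. Degree 6 of a scale on C must use the letter A.
Ab and G# are enharmonically the same pitch, but only Ab uses the letter A, so it is the correct spelling here.

Ab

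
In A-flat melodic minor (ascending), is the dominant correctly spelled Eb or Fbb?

Each scale degree takes a distinct letter name. Degree 5 of a scale on A must use the letter E.
Eb and Fbb are enharmonically the same pitch, but only Eb uses the letter E, so it is the correct spelling here.

Eb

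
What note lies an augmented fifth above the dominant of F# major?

The dominant of F# major is C#.
An augmented fifth (8 semitones) above C# lands on the letter G, giving G##.

G##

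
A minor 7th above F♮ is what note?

Eb

F up a major seventh is E, so the target letter is E.
From F, a minor seventh is 10 semitones up: Eb.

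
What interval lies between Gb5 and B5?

The letter names run G→B, a span of 2 letter steps, so the interval is some kind of third.
Gb to B is 5 semitones. A major third is 4, so 5 makes it augmented.

augmented third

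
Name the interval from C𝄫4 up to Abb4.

Counting letters C–D–E–F–G–A gives a sixth.
Cbb→Abb = 9 semitones, exactly the major sixth.

major sixth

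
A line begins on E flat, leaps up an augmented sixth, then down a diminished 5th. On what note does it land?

An augmented sixth up from Eb is C# (letter C, 10 semitones up).
A diminished fifth down from C# is F## (letter F, 6 semitones down).

F##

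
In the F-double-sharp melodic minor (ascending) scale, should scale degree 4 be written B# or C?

B#

Each scale degree takes a distinct letter name. Degree 4 of a scale on F must use the letter B.
B# and C are enharmonically the same pitch, but only B# uses the letter B, so it is the correct spelling here.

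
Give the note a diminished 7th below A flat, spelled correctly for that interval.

A seventh below A lands on the letter B.
A diminished seventh spans 9 semitones, so Ab moves to pitch class 11. On the letter B that is B.

B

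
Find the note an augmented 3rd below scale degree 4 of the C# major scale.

Scale degree 4 of C# major is F#.
An augmented third (5 semitones) below F# lands on the letter D, giving Db.

Db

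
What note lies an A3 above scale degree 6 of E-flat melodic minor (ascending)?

Scale degree 6 of Eb melodic minor (ascending) is C.
An augmented third (5 semitones) above C lands on the letter E, giving E#.

E#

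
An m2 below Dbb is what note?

Cb

A second below D lands on the letter C.
A minor second spans 1 semitone, so Dbb moves to pitch class 11. On the letter C that is Cb.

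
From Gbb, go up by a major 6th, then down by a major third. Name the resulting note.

A major sixth up from Gbb is Ebb (letter E, 9 semitones up).
A major third down from Ebb is Cbb (letter C, 4 semitones down).

Cbb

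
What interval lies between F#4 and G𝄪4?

Counting letters F–G gives a second.
F#→G## = 3 semitones, 1 wider than the major second (2), so augmented.

augmented second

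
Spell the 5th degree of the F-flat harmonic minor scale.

Cb

The Fb harmonic minor scale runs Fb Gb Abb Bbb Cb Dbb Eb.
Degree 5 is Cb.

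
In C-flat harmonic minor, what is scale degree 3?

Ebb

The Cb harmonic minor scale runs Cb Db Ebb Fb Gb Abb Bb.
Degree 3 is Ebb.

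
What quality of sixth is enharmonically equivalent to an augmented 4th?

An augmented fourth spans 6 semitones.
A sixth spanning 6 semitones is doubly diminished (the major sixth is 9).

doubly diminished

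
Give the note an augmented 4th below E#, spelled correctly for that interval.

B

E down a perfect fourth is B, so the target letter is B.
From E#, an augmented fourth is 6 semitones down: B.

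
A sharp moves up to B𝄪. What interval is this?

augmented second

Counting letters A–B gives a second.
A#→B## = 3 semitones, 1 wider than the major second (2), so augmented.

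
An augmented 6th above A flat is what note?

A up a major sixth is F#, so the target letter is F.
From Ab, an augmented sixth is 10 semitones up: F#.

F#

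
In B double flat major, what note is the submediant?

Gb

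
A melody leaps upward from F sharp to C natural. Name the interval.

diminished fifth

Counting letters F–G–A–B–C gives a fifth.
F#→C = 6 semitones, 1 narrower than the perfect fifth (7), so diminished.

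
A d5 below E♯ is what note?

E down a perfect fifth is A, so the target letter is A.
From E#, a diminished fifth is 6 semitones down: A##.

A##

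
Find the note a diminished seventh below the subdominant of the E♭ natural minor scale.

B

The subdominant of Eb natural minor is Ab.
A diminished seventh (9 semitones) below Ab lands on the letter B, giving B.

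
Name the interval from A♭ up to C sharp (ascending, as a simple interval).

augmented third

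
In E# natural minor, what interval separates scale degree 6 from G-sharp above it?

Scale degree 6 of E# natural minor is C#.
C# up to G#: letters C→G make it a fifth; 7 semitones makes it perfect.

perfect fifth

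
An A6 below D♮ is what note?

Fb

A sixth below D lands on the letter F.
An augmented sixth spans 10 semitones, so D moves to pitch class 4. On the letter F that is Fb.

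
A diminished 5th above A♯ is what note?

A up a perfect fifth is E, so the target letter is E.
From A#, a diminished fifth is 6 semitones up: E.

E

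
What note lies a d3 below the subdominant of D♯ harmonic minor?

The subdominant of D# harmonic minor is G#.
A diminished third (2 semitones) below G# lands on the letter E, giving E##.

E##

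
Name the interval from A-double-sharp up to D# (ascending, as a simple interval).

Counting letters A–B–C–D gives a fourth.
A##→D# = 4 semitones, 1 narrower than the perfect fourth (5), so diminished.

diminished fourth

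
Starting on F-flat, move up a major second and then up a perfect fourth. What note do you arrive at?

Cb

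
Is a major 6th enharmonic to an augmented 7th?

A major sixth spans 9 semitones; an augmented seventh spans 12.
The spans differ, so they are not enharmonic equivalents.

No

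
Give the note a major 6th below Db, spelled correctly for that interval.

D down a major sixth is F, so the target letter is F.
From Db, a major sixth is 9 semitones down: Fb.

Fb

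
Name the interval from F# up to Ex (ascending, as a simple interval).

augmented seventh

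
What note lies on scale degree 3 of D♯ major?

F##

The D# major scale runs D# E# F## G# A# B# C##.
Degree 3 is F##.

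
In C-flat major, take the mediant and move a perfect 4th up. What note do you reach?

Ab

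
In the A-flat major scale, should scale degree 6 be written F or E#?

Each scale degree takes a distinct letter name. Degree 6 of a scale on A must use the letter F.
F and E# are enharmonically the same pitch, but only F uses the letter F, so it is the correct spelling here.

F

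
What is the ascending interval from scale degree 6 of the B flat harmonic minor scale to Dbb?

Scale degree 6 of Bb harmonic minor is Gb.
Gb up to Dbb: letters G→D make it a fifth; 6 semitones makes it diminished.

diminished fifth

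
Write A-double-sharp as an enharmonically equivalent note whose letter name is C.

Cb

Plain C sits 1 semitone above A##, so on the letter C the same pitch needs a flat: Cb.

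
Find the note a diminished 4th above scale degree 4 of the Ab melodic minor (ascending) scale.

Gbb

Scale degree 4 of Ab melodic minor (ascending) is Db.
A diminished fourth (4 semitones) above Db lands on the letter G, giving Gbb.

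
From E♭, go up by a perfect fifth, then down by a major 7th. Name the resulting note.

A perfect fifth up from Eb is Bb (letter B, 7 semitones up).
A major seventh down from Bb is Cb (letter C, 11 semitones down).

Cb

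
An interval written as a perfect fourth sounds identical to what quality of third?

A perfect fourth spans 5 semitones.
A third spanning 5 semitones is augmented (the major third is 4).

augmented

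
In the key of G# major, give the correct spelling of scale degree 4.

Degree 4 takes the letter 3 steps above G, which is C.
In major, degree 4 sits 5 semitones above the tonic. G# + 5 semitones is pitch class 1, spelled on C as C#.

C#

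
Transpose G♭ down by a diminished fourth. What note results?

D

A fourth below G lands on the letter D.
A diminished fourth spans 4 semitones, so Gb moves to pitch class 2. On the letter D that is D.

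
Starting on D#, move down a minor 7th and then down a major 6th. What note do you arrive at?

G#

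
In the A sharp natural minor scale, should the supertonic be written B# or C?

Each scale degree takes a distinct letter name. Degree 2 of a scale on A must use the letter B.
B# and C are enharmonically the same pitch, but only B# uses the letter B, so it is the correct spelling here.

B#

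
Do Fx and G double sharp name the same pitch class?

No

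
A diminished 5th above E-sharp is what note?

B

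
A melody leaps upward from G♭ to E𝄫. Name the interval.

The letter names run G→E, a span of 5 letter steps, so the interval is some kind of sixth.
Gb to Ebb is 8 semitones. A major sixth is 9, so 8 makes it minor.

minor sixth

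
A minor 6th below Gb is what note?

G down a major sixth is Bb, so the target letter is B.
From Gb, a minor sixth is 8 semitones down: Bb.

Bb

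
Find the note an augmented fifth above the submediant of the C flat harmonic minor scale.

Eb

The submediant of Cb harmonic minor is Abb.
An augmented fifth (8 semitones) above Abb lands on the letter E, giving Eb.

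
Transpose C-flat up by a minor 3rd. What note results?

C up a major third is E, so the target letter is E.
From Cb, a minor third is 3 semitones up: Ebb.

Ebb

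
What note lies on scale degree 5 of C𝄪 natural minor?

Degree 5 takes the letter 4 steps above C, which is G.
In natural minor, degree 5 sits 7 semitones above the tonic. C## + 7 semitones is pitch class 9, spelled on G as G##.

G##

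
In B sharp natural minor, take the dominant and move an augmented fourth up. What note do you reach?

B##

The dominant of B# natural minor is F##.
An augmented fourth (6 semitones) above F## lands on the letter B, giving B##.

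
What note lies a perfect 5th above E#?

B#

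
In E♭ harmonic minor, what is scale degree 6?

The Eb harmonic minor scale runs Eb F Gb Ab Bb Cb D.
Degree 6 is Cb.

Cb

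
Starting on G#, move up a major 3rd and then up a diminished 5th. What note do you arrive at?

A major third up from G# is B# (letter B, 4 semitones up).
A diminished fifth up from B# is F# (letter F, 6 semitones up).

F#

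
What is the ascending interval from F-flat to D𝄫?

minor sixth

Counting letters F–G–A–B–C–D gives a sixth.
Fb→Dbb = 8 semitones, 1 narrower than the major sixth (9), so minor.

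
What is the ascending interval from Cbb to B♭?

augmented seventh

Counting letters C–D–E–F–G–A–B gives a seventh.
Cbb→Bb = 12 semitones, 1 wider than the major seventh (11), so augmented.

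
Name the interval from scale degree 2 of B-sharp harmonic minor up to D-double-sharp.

major second

Scale degree 2 of B# harmonic minor is C##.
C## up to D##: letters C→D make it a second; 2 semitones makes it major.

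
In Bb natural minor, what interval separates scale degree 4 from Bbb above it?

Scale degree 4 of Bb natural minor is Eb.
Eb up to Bbb: letters E→B make it a fifth; 6 semitones makes it diminished.

diminished fifth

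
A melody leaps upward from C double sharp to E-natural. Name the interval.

diminished third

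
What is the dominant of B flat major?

F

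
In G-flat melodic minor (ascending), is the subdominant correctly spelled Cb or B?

Each scale degree takes a distinct letter name. Degree 4 of a scale on G must use the letter C.
Cb and B are enharmonically the same pitch, but only Cb uses the letter C, so it is the correct spelling here.

Cb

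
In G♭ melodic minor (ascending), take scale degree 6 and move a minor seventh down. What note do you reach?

Scale degree 6 of Gb melodic minor (ascending) is Eb.
A minor seventh (10 semitones) below Eb lands on the letter F, giving F.

F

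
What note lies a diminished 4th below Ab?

E

A fourth below A lands on the letter E.
A diminished fourth spans 4 semitones, so Ab moves to pitch class 4. On the letter E that is E.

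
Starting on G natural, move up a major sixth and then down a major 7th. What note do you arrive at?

F

A major sixth up from G is E (letter E, 9 semitones up).
A major seventh down from E is F (letter F, 11 semitones down).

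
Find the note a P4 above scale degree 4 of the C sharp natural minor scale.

B

Scale degree 4 of C# natural minor is F#.
A perfect fourth (5 semitones) above F# lands on the letter B, giving B.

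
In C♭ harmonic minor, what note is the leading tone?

Bb

Degree 7 takes the letter 6 steps above C, which is B.
In harmonic minor, degree 7 sits 11 semitones above the tonic. Cb + 11 semitones is pitch class 10, spelled on B as Bb.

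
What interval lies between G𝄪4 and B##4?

major third

Counting letters G–A–B gives a third.
G##→B## = 4 semitones, exactly the major third.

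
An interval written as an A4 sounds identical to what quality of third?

doubly augmented

An augmented fourth spans 6 semitones.
A third spanning 6 semitones is doubly augmented (the major third is 4).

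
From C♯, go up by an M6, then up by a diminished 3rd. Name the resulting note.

C

A major sixth up from C# is A# (letter A, 9 semitones up).
A diminished third up from A# is C (letter C, 2 semitones up).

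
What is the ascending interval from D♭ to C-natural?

major seventh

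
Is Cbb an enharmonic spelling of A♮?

No

Two spellings are enharmonically equivalent only if they share a pitch class.
Here Cbb → 10, A → 9; 9 ≠ 10, so they are not.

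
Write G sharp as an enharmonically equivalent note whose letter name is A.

Ab

Plain A sits 1 semitone above G#, so on the letter A the same pitch needs a flat: Ab.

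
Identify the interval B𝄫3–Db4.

Counting letters B–C–D gives a third.
Bbb→Db = 4 semitones, exactly the major third.

major third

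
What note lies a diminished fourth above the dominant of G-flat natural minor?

The dominant of Gb natural minor is Db.
A diminished fourth (4 semitones) above Db lands on the letter G, giving Gbb.

Gbb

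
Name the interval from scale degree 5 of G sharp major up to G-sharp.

Scale degree 5 of G# major is D#.
D# up to G#: letters D→G make it a fourth; 5 semitones makes it perfect.

perfect fourth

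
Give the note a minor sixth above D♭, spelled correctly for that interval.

Bbb

A sixth above D lands on the letter B.
A minor sixth spans 8 semitones, so Db moves to pitch class 9. On the letter B that is Bbb.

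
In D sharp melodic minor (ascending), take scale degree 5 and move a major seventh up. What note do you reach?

G##

Scale degree 5 of D# melodic minor (ascending) is A#.
A major seventh (11 semitones) above A# lands on the letter G, giving G##.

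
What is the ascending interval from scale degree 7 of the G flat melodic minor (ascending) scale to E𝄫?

Scale degree 7 of Gb melodic minor (ascending) is F.
F up to Ebb: letters F→E make it a seventh; 9 semitones makes it diminished.

diminished seventh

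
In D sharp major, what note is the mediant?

The D# major scale runs D# E# F## G# A# B# C##.
Degree 3 is F##.

F##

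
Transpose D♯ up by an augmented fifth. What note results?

A##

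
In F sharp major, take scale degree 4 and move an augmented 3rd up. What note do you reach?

Scale degree 4 of F# major is B.
An augmented third (5 semitones) above B lands on the letter D, giving D##.

D##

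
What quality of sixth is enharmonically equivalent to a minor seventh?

A minor seventh spans 10 semitones.
A sixth spanning 10 semitones is augmented (the major sixth is 9).

augmented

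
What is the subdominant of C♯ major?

F#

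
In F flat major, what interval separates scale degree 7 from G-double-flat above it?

Scale degree 7 of Fb major is Eb.
Eb up to Gbb: letters E→G make it a third; 2 semitones makes it diminished.

diminished third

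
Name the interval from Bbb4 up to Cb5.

major second

The letter names run B→C, a span of 1 letter step, so the interval is some kind of second.
Bbb to Cb is 2 semitones. A major second is 2, so 2 makes it major.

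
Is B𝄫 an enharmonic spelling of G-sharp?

No

Two spellings are enharmonically equivalent only if they share a pitch class.
Here Bbb → 9, G# → 8; 8 ≠ 9, so they are not.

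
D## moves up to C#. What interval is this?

Counting letters D–E–F–G–A–B–C gives a seventh.
D##→C# = 9 semitones, 2 narrower than the major seventh (11), so diminished.

diminished seventh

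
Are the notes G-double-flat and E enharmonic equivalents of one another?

Gbb is pitch class 5; E is pitch class 4.
The pitch classes differ (5 vs. 4), so they are not enharmonic equivalents.

No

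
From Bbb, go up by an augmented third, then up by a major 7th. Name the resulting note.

An augmented third up from Bbb is D (letter D, 5 semitones up).
A major seventh up from D is C# (letter C, 11 semitones up).

C#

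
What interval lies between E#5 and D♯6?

minor seventh

The letter names run E→D, a span of 6 letter steps, so the interval is some kind of seventh.
E# to D# is 10 semitones. A major seventh is 11, so 10 makes it minor.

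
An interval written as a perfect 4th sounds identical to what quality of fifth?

A perfect fourth spans 5 semitones.
A fifth spanning 5 semitones is doubly diminished (the perfect fifth is 7).

doubly diminished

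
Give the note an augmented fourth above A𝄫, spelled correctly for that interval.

A up a perfect fourth is D, so the target letter is D.
From Abb, an augmented fourth is 6 semitones up: Db.

Db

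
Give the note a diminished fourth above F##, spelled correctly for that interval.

B

F up a perfect fourth is Bb, so the target letter is B.
From F##, a diminished fourth is 4 semitones up: B.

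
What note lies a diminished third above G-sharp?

Bb

G up a major third is B, so the target letter is B.
From G#, a diminished third is 2 semitones up: Bb.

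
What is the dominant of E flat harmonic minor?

Bb

The Eb harmonic minor scale runs Eb F Gb Ab Bb Cb D.
Degree 5 is Bb.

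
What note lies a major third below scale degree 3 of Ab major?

Scale degree 3 of Ab major is C.
A major third (4 semitones) below C lands on the letter A, giving Ab.

Ab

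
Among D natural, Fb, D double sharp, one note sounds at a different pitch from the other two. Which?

In 12-tone equal temperament, enharmonic equivalents share a pitch class. D is pitch class 2; Fb is pitch class 4; D## is pitch class 4.
Fb and D## share pitch class 4, while D is pitch class 2.

D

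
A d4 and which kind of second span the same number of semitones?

doubly augmented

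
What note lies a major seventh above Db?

D up a major seventh is C#, so the target letter is C.
From Db, a major seventh is 11 semitones up: C.

C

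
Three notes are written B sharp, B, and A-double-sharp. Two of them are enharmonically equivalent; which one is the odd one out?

B#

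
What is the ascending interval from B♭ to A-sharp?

The letter names run B→A, a span of 6 letter steps, so the interval is some kind of seventh.
Bb to A# is 12 semitones. A major seventh is 11, so 12 makes it augmented.

augmented seventh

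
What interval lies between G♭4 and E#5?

doubly augmented sixth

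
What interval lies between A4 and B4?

The letter names run A→B, a span of 1 letter step, so the interval is some kind of second.
A to B is 2 semitones. A major second is 2, so 2 makes it major.

major second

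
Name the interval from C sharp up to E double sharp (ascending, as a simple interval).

augmented third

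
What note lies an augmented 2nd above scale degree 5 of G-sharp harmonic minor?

E##

Scale degree 5 of G# harmonic minor is D#.
An augmented second (3 semitones) above D# lands on the letter E, giving E##.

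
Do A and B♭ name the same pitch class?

No

A is pitch class 9; Bb is pitch class 10.
The pitch classes differ (9 vs. 10), so they are not enharmonic equivalents.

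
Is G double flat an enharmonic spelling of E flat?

No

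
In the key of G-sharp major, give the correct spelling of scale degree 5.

Degree 5 takes the letter 4 steps above G, which is D.
In major, degree 5 sits 7 semitones above the tonic. G# + 7 semitones is pitch class 3, spelled on D as D#.

D#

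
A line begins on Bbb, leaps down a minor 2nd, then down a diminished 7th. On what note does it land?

B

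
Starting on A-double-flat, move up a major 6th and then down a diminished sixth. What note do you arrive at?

A

A major sixth up from Abb is Fb (letter F, 9 semitones up).
A diminished sixth down from Fb is A (letter A, 7 semitones down).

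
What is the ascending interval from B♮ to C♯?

The letter names run B→C, a span of 1 letter step, so the interval is some kind of second.
B to C# is 2 semitones. A major second is 2, so 2 makes it major.

major second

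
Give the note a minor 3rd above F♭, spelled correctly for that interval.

A third above F lands on the letter A.
A minor third spans 3 semitones, so Fb moves to pitch class 7. On the letter A that is Abb.

Abb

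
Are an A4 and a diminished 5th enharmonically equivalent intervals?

An augmented fourth spans 6 semitones; a diminished fifth spans 6.
They are enharmonically equivalent.

Yes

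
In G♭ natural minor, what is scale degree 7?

The Gb natural minor scale runs Gb Ab Bbb Cb Db Ebb Fb.
Degree 7 is Fb.

Fb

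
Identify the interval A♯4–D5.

Counting letters A–B–C–D gives a fourth.
A#→D = 4 semitones, 1 narrower than the perfect fourth (5), so diminished.

diminished fourth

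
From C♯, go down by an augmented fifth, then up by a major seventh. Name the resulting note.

E

An augmented fifth down from C# is F (letter F, 8 semitones down).
A major seventh up from F is E (letter E, 11 semitones up).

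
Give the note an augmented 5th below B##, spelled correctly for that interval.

E#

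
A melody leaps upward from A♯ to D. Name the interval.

diminished fourth

Counting letters A–B–C–D gives a fourth.
A#→D = 4 semitones, 1 narrower than the perfect fourth (5), so diminished.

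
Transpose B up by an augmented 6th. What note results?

G##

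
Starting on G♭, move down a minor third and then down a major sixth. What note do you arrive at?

Gb

A minor third down from Gb is Eb (letter E, 3 semitones down).
A major sixth down from Eb is Gb (letter G, 9 semitones down).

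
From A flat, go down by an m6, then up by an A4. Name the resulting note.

A minor sixth down from Ab is C (letter C, 8 semitones down).
An augmented fourth up from C is F# (letter F, 6 semitones up).

F#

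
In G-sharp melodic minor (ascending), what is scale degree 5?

The G# melodic minor (ascending) scale runs G# A# B C# D# E# F##.
Degree 5 is D#.

D#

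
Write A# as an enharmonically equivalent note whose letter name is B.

Bb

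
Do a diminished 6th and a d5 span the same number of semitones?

A diminished sixth spans 7 semitones; a diminished fifth spans 6.
The spans differ, so they are not enharmonic equivalents.

No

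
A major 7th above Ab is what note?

G

A up a major seventh is G#, so the target letter is G.
From Ab, a major seventh is 11 semitones up: G.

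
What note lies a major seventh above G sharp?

A seventh above G lands on the letter F.
A major seventh spans 11 semitones, so G# moves to pitch class 7. On the letter F that is F##.

F##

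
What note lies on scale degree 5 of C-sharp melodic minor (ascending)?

G#

Degree 5 takes the letter 4 steps above C, which is G.
In melodic minor (ascending), degree 5 sits 7 semitones above the tonic. C# + 7 semitones is pitch class 8, spelled on G as G#.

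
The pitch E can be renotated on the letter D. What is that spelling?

D##

E is pitch class 4. The letter D alone is pitch class 2.
To reach pitch class 4 from D requires an offset of +2 semitones, i.e. double sharp: D##.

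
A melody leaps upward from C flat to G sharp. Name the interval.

doubly augmented fifth

The letter names run C→G, a span of 4 letter steps, so the interval is some kind of fifth.
Cb to G# is 9 semitones. A perfect fifth is 7, so 9 makes it doubly augmented.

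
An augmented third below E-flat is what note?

A third below E lands on the letter C.
An augmented third spans 5 semitones, so Eb moves to pitch class 10. On the letter C that is Cbb.

Cbb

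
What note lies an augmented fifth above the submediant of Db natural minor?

The submediant of Db natural minor is Bbb.
An augmented fifth (8 semitones) above Bbb lands on the letter F, giving F.

F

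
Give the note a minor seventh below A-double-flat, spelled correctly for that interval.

Bbb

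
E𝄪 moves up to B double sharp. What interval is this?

perfect fifth

Counting letters E–F–G–A–B gives a fifth.
E##→B## = 7 semitones, exactly the perfect fifth.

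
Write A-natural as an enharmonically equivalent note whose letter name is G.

G##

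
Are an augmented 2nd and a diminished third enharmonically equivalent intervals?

No

An augmented second spans 3 semitones; a diminished third spans 2.
The spans differ, so they are not enharmonic equivalents.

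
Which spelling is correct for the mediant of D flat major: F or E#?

F

Each scale degree takes a distinct letter name. Degree 3 of a scale on D must use the letter F.
F and E# are enharmonically the same pitch, but only F uses the letter F, so it is the correct spelling here.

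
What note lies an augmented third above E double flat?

G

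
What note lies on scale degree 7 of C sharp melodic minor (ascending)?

B#

Degree 7 takes the letter 6 steps above C, which is B.
In melodic minor (ascending), degree 7 sits 11 semitones above the tonic. C# + 11 semitones is pitch class 0, spelled on B as B#.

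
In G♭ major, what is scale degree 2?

The Gb major scale runs Gb Ab Bb Cb Db Eb F.
Degree 2 is Ab.

Ab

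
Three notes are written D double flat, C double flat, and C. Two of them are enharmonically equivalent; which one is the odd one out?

In 12-tone equal temperament, enharmonic equivalents share a pitch class. Dbb is pitch class 0; Cbb is pitch class 10; C is pitch class 0.
Dbb and C share pitch class 0, while Cbb is pitch class 10.

Cbb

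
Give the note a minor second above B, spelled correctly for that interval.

A second above B lands on the letter C.
A minor second spans 1 semitone, so B moves to pitch class 0. On the letter C that is C.

C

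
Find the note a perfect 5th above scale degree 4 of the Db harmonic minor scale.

Db

Scale degree 4 of Db harmonic minor is Gb.
A perfect fifth (7 semitones) above Gb lands on the letter D, giving Db.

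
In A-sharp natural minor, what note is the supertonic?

B#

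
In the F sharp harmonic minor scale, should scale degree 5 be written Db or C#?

Each scale degree takes a distinct letter name. Degree 5 of a scale on F must use the letter C.
C# and Db are enharmonically the same pitch, but only C# uses the letter C, so it is the correct spelling here.

C#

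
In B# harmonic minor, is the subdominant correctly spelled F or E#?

E#

Each scale degree takes a distinct letter name. Degree 4 of a scale on B must use the letter E.
E# and F are enharmonically the same pitch, but only E# uses the letter E, so it is the correct spelling here.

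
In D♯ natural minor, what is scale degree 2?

E#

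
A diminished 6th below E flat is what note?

E down a major sixth is G, so the target letter is G.
From Eb, a diminished sixth is 7 semitones down: G#.

G#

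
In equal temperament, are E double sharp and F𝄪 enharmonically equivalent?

No

Two spellings are enharmonically equivalent only if they share a pitch class.
Here E## → 6, F## → 7; 6 ≠ 7, so they are not.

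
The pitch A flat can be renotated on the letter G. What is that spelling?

G#

Ab is pitch class 8. The letter G alone is pitch class 7.
To reach pitch class 8 from G requires an offset of +1 semitone, i.e. sharp: G#.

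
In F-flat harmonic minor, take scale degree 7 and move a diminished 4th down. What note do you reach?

B

Scale degree 7 of Fb harmonic minor is Eb.
A diminished fourth (4 semitones) below Eb lands on the letter B, giving B.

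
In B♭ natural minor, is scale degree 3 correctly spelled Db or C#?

Db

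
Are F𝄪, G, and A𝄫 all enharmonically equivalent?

F## = pitch class 7 and G = pitch class 7 and Abb = pitch class 7 — the same pitch class, so they are enharmonic equivalents.

Yes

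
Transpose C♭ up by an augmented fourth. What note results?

C up a perfect fourth is F, so the target letter is F.
From Cb, an augmented fourth is 6 semitones up: F.

F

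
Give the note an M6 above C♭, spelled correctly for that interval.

A sixth above C lands on the letter A.
A major sixth spans 9 semitones, so Cb moves to pitch class 8. On the letter A that is Ab.

Ab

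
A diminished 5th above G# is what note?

D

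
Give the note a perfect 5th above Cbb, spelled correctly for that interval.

A fifth above C lands on the letter G.
A perfect fifth spans 7 semitones, so Cbb moves to pitch class 5. On the letter G that is Gbb.

Gbb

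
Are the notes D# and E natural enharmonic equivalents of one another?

No

D# is pitch class 3; E is pitch class 4.
The pitch classes differ (3 vs. 4), so they are not enharmonic equivalents.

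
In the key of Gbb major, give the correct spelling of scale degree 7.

Fb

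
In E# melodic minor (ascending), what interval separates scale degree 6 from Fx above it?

perfect fourth

Scale degree 6 of E# melodic minor (ascending) is C##.
C## up to F##: letters C→F make it a fourth; 5 semitones makes it perfect.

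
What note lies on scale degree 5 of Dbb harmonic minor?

Abb

Degree 5 takes the letter 4 steps above D, which is A.
In harmonic minor, degree 5 sits 7 semitones above the tonic. Dbb + 7 semitones is pitch class 7, spelled on A as Abb.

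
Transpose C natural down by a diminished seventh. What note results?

D#

A seventh below C lands on the letter D.
A diminished seventh spans 9 semitones, so C moves to pitch class 3. On the letter D that is D#.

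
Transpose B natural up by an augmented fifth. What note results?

F##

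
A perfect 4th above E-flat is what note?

Ab

E up a perfect fourth is A, so the target letter is A.
From Eb, a perfect fourth is 5 semitones up: Ab.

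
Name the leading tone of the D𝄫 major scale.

Cb

The Dbb major scale runs Dbb Ebb Fb Gbb Abb Bbb Cb.
Degree 7 is Cb.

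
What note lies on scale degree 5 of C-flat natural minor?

Gb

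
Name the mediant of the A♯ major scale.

C##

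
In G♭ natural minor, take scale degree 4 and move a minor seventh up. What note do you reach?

Bbb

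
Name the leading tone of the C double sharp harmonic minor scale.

B##

Degree 7 takes the letter 6 steps above C, which is B.
In harmonic minor, degree 7 sits 11 semitones above the tonic. C## + 11 semitones is pitch class 1, spelled on B as B##.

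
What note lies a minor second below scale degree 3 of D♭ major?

E

Scale degree 3 of Db major is F.
A minor second (1 semitone) below F lands on the letter E, giving E.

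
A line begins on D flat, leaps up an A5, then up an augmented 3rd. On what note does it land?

An augmented fifth up from Db is A (letter A, 8 semitones up).
An augmented third up from A is C## (letter C, 5 semitones up).

C##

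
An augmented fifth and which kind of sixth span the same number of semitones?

An augmented fifth spans 8 semitones.
A sixth spanning 8 semitones is minor (the major sixth is 9).

minor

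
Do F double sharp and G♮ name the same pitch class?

F## is pitch class 7; G is pitch class 7.
All spellings map to pitch class 7, so they are enharmonically equivalent.

Yes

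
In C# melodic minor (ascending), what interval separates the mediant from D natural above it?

The mediant of C# melodic minor (ascending) is E.
E up to D: letters E→D make it a seventh; 10 semitones makes it minor.

minor seventh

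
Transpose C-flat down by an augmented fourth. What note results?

Gbb

C down a perfect fourth is G, so the target letter is G.
From Cb, an augmented fourth is 6 semitones down: Gbb.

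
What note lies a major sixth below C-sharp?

E

C down a major sixth is Eb, so the target letter is E.
From C#, a major sixth is 9 semitones down: E.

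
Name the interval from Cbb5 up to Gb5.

augmented fifth

Counting letters C–D–E–F–G gives a fifth.
Cbb→Gb = 8 semitones, 1 wider than the perfect fifth (7), so augmented.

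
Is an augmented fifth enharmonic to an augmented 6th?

No

An augmented fifth spans 8 semitones; an augmented sixth spans 10.
The spans differ, so they are not enharmonic equivalents.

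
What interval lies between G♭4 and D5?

The letter names run G→D, a span of 4 letter steps, so the interval is some kind of fifth.
Gb to D is 8 semitones. A perfect fifth is 7, so 8 makes it augmented.

augmented fifth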